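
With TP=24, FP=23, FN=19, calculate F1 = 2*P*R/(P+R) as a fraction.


F1 = 2 * P * R / (P + R)
P = TP/(TP+FP) = 24/47 = 24/47
R = TP/(TP+FN) = 24/43 = 24/43
2 * P * R = 2 * 24/47 * 24/43 = 1152/2021
P + R = 24/47 + 24/43 = 2160/2021
F1 = 1152/2021 / 2160/2021 = 8/15

8/15


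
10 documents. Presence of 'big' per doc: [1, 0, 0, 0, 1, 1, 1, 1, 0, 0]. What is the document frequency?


Checking each document for 'big':
Doc 1: present
Doc 2: absent
Doc 3: absent
Doc 4: absent
Doc 5: present
Doc 6: present
Doc 7: present
Doc 8: present
Doc 9: absent
Doc 10: absent
df = sum of presences = 1 + 0 + 0 + 0 + 1 + 1 + 1 + 1 + 0 + 0 = 5

5


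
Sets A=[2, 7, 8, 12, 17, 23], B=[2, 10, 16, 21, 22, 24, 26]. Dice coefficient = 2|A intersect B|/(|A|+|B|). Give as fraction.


A intersect B = [2]
|A intersect B| = 1
|A| = 6, |B| = 7
Dice = 2*1 / (6+7)
= 2 / 13 = 2/13

2/13


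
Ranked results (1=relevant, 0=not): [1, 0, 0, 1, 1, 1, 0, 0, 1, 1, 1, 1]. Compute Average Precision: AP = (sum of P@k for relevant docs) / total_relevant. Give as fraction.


Computing P@k for each relevant position:
Position 1: relevant, P@1 = 1/1 = 1
Position 2: not relevant
Position 3: not relevant
Position 4: relevant, P@4 = 2/4 = 1/2
Position 5: relevant, P@5 = 3/5 = 3/5
Position 6: relevant, P@6 = 4/6 = 2/3
Position 7: not relevant
Position 8: not relevant
Position 9: relevant, P@9 = 5/9 = 5/9
Position 10: relevant, P@10 = 6/10 = 3/5
Position 11: relevant, P@11 = 7/11 = 7/11
Position 12: relevant, P@12 = 8/12 = 2/3
Sum of P@k = 1 + 1/2 + 3/5 + 2/3 + 5/9 + 3/5 + 7/11 + 2/3 = 5173/990
AP = 5173/990 / 8 = 5173/7920

5173/7920


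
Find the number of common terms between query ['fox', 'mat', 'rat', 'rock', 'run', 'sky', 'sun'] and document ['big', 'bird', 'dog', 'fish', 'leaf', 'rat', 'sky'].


Query terms: ['fox', 'mat', 'rat', 'rock', 'run', 'sky', 'sun']
Document terms: ['big', 'bird', 'dog', 'fish', 'leaf', 'rat', 'sky']
Common terms: ['rat', 'sky']
Overlap count = 2

2


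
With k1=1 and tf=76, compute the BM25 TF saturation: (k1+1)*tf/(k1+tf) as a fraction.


BM25 TF component = (k1+1)*tf / (k1+tf)
k1 = 1, tf = 76
Numerator = (1+1)*76 = 152
Denominator = 1 + 76 = 77
= 152/77 = 152/77

152/77


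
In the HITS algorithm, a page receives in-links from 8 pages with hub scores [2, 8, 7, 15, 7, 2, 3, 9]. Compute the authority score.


Authority = sum of hub scores of in-linkers
In-link 1: hub score = 2
In-link 2: hub score = 8
In-link 3: hub score = 7
In-link 4: hub score = 15
In-link 5: hub score = 7
In-link 6: hub score = 2
In-link 7: hub score = 3
In-link 8: hub score = 9
Authority = 2 + 8 + 7 + 15 + 7 + 2 + 3 + 9 = 53

53


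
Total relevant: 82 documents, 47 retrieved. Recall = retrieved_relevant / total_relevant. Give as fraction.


Recall = retrieved_relevant / total_relevant
= 47 / 82
= 47 / (47 + 35)
= 47/82

47/82


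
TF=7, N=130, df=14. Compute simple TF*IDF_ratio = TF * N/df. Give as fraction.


TF * (N/df)
= 7 * (130/14)
= 7 * 65/7
= 65

65


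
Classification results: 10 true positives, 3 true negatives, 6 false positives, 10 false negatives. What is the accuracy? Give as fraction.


Accuracy = (TP + TN) / (TP + TN + FP + FN)
TP + TN = 10 + 3 = 13
Total = 10 + 3 + 6 + 10 = 29
Accuracy = 13 / 29 = 13/29

13/29


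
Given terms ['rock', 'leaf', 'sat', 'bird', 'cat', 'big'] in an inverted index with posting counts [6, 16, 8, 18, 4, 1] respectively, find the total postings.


Summing posting list sizes:
'rock': 6 postings
'leaf': 16 postings
'sat': 8 postings
'bird': 18 postings
'cat': 4 postings
'big': 1 postings
Total = 6 + 16 + 8 + 18 + 4 + 1 = 53

53


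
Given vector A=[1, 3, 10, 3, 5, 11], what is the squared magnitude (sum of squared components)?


|A|^2 = sum of squared components
A[0]^2 = 1^2 = 1
A[1]^2 = 3^2 = 9
A[2]^2 = 10^2 = 100
A[3]^2 = 3^2 = 9
A[4]^2 = 5^2 = 25
A[5]^2 = 11^2 = 121
Sum = 1 + 9 + 100 + 9 + 25 + 121 = 265

265


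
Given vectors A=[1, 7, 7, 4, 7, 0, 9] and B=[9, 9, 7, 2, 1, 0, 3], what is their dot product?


Dot product = sum of element-wise products
A[0]*B[0] = 1*9 = 9
A[1]*B[1] = 7*9 = 63
A[2]*B[2] = 7*7 = 49
A[3]*B[3] = 4*2 = 8
A[4]*B[4] = 7*1 = 7
A[5]*B[5] = 0*0 = 0
A[6]*B[6] = 9*3 = 27
Sum = 9 + 63 + 49 + 8 + 7 + 0 + 27 = 163

163


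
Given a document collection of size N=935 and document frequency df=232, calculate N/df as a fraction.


IDF ratio = N / df
= 935 / 232
= 935/232

935/232


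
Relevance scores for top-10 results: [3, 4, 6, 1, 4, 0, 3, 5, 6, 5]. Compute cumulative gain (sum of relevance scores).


Cumulative Gain = sum of relevance scores
Position 1: rel=3, running sum=3
Position 2: rel=4, running sum=7
Position 3: rel=6, running sum=13
Position 4: rel=1, running sum=14
Position 5: rel=4, running sum=18
Position 6: rel=0, running sum=18
Position 7: rel=3, running sum=21
Position 8: rel=5, running sum=26
Position 9: rel=6, running sum=32
Position 10: rel=5, running sum=37
CG = 37

37


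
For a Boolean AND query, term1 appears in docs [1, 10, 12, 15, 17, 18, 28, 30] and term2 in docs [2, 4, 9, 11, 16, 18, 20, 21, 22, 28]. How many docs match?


Boolean AND: find intersection of posting lists
term1 docs: [1, 10, 12, 15, 17, 18, 28, 30]
term2 docs: [2, 4, 9, 11, 16, 18, 20, 21, 22, 28]
Intersection: [18, 28]
|intersection| = 2

2


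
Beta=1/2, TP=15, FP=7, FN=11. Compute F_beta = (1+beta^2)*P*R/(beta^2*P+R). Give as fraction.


P = TP/(TP+FP) = 15/22 = 15/22
R = TP/(TP+FN) = 15/26 = 15/26
beta^2 = 1/2^2 = 1/4
(1 + beta^2) = 5/4
Numerator = (1+beta^2)*P*R = 1125/2288
Denominator = beta^2*P + R = 15/88 + 15/26 = 855/1144
F_beta = 25/38

25/38


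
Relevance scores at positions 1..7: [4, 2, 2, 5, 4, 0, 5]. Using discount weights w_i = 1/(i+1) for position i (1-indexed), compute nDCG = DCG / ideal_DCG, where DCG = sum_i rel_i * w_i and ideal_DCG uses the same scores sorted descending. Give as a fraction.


Position discount weights w_i = 1/(i+1) for i=1..7:
Weights = [1/2, 1/3, 1/4, 1/5, 1/6, 1/7, 1/8]
Actual relevance: [4, 2, 2, 5, 4, 0, 5]
DCG = 4/2 + 2/3 + 2/4 + 5/5 + 4/6 + 0/7 + 5/8 = 131/24
Ideal relevance (sorted desc): [5, 5, 4, 4, 2, 2, 0]
Ideal DCG = 5/2 + 5/3 + 4/4 + 4/5 + 2/6 + 2/7 + 0/8 = 461/70
nDCG = DCG / ideal_DCG = 131/24 / 461/70 = 4585/5532

4585/5532


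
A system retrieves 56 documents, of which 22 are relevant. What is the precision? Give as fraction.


Precision = relevant_retrieved / total_retrieved
= 22 / 56
= 22 / (22 + 34)
= 11/28

11/28


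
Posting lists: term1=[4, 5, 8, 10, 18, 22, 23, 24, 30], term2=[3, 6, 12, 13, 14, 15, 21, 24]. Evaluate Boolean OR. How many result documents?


Boolean OR: find union of posting lists
term1 docs: [4, 5, 8, 10, 18, 22, 23, 24, 30]
term2 docs: [3, 6, 12, 13, 14, 15, 21, 24]
Union: [3, 4, 5, 6, 8, 10, 12, 13, 14, 15, 18, 21, 22, 23, 24, 30]
|union| = 16

16


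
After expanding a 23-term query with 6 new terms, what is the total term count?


Original terms: 23
Expansion terms: 6
Total = 23 + 6 = 29

29


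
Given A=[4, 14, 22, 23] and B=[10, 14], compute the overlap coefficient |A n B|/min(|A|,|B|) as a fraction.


A intersect B = [14]
|A intersect B| = 1
min(|A|, |B|) = min(4, 2) = 2
Overlap = 1 / 2 = 1/2

1/2


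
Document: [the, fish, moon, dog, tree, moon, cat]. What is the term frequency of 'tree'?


Document has 7 words
Scanning for 'tree':
Found at positions: [4]
Count = 1

1


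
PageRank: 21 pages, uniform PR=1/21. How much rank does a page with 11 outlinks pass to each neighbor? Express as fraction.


Initial PR = 1/21 = 1/21
Outlinks = 11
Contribution per link = PR / outlinks
= 1/21 / 11
= 1/231

1/231


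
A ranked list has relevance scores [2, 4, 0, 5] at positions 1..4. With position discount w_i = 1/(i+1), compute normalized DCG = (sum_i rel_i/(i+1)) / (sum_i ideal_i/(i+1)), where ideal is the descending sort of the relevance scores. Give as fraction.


Position discount weights w_i = 1/(i+1) for i=1..4:
Weights = [1/2, 1/3, 1/4, 1/5]
Actual relevance: [2, 4, 0, 5]
DCG = 2/2 + 4/3 + 0/4 + 5/5 = 10/3
Ideal relevance (sorted desc): [5, 4, 2, 0]
Ideal DCG = 5/2 + 4/3 + 2/4 + 0/5 = 13/3
nDCG = DCG / ideal_DCG = 10/3 / 13/3 = 10/13

10/13


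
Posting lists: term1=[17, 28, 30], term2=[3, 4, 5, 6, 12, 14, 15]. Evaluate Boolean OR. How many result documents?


Boolean OR: find union of posting lists
term1 docs: [17, 28, 30]
term2 docs: [3, 4, 5, 6, 12, 14, 15]
Union: [3, 4, 5, 6, 12, 14, 15, 17, 28, 30]
|union| = 10

10


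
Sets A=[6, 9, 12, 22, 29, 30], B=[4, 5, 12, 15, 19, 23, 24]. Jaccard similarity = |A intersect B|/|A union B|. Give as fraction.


A intersect B = [12]
|A intersect B| = 1
A union B = [4, 5, 6, 9, 12, 15, 19, 22, 23, 24, 29, 30]
|A union B| = 12
Jaccard = 1/12 = 1/12

1/12


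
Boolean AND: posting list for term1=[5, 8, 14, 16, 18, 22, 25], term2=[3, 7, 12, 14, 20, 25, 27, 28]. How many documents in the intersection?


Boolean AND: find intersection of posting lists
term1 docs: [5, 8, 14, 16, 18, 22, 25]
term2 docs: [3, 7, 12, 14, 20, 25, 27, 28]
Intersection: [14, 25]
|intersection| = 2

2


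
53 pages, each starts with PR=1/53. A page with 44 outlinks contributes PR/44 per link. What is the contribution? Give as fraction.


Initial PR = 1/53 = 1/53
Outlinks = 44
Contribution per link = PR / outlinks
= 1/53 / 44
= 1/2332

1/2332


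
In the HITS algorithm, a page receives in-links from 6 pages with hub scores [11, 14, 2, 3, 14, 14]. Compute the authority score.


Authority = sum of hub scores of in-linkers
In-link 1: hub score = 11
In-link 2: hub score = 14
In-link 3: hub score = 2
In-link 4: hub score = 3
In-link 5: hub score = 14
In-link 6: hub score = 14
Authority = 11 + 14 + 2 + 3 + 14 + 14 = 58

58


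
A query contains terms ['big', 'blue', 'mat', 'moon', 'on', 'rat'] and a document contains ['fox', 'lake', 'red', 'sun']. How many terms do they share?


Query terms: ['big', 'blue', 'mat', 'moon', 'on', 'rat']
Document terms: ['fox', 'lake', 'red', 'sun']
Common terms: []
Overlap count = 0

0


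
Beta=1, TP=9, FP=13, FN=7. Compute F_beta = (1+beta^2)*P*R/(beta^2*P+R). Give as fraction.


P = TP/(TP+FP) = 9/22 = 9/22
R = TP/(TP+FN) = 9/16 = 9/16
beta^2 = 1^2 = 1
(1 + beta^2) = 2
Numerator = (1+beta^2)*P*R = 81/176
Denominator = beta^2*P + R = 9/22 + 9/16 = 171/176
F_beta = 9/19

9/19


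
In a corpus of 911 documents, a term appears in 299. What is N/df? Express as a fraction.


IDF ratio = N / df
= 911 / 299
= 911/299

911/299


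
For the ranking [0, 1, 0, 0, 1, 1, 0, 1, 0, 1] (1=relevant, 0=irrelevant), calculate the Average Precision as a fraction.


Computing P@k for each relevant position:
Position 1: not relevant
Position 2: relevant, P@2 = 1/2 = 1/2
Position 3: not relevant
Position 4: not relevant
Position 5: relevant, P@5 = 2/5 = 2/5
Position 6: relevant, P@6 = 3/6 = 1/2
Position 7: not relevant
Position 8: relevant, P@8 = 4/8 = 1/2
Position 9: not relevant
Position 10: relevant, P@10 = 5/10 = 1/2
Sum of P@k = 1/2 + 2/5 + 1/2 + 1/2 + 1/2 = 12/5
AP = 12/5 / 5 = 12/25

12/25


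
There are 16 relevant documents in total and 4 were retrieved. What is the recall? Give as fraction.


Recall = retrieved_relevant / total_relevant
= 4 / 16
= 4 / (4 + 12)
= 1/4

1/4


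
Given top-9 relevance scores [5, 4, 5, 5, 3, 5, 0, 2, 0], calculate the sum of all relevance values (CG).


Cumulative Gain = sum of relevance scores
Position 1: rel=5, running sum=5
Position 2: rel=4, running sum=9
Position 3: rel=5, running sum=14
Position 4: rel=5, running sum=19
Position 5: rel=3, running sum=22
Position 6: rel=5, running sum=27
Position 7: rel=0, running sum=27
Position 8: rel=2, running sum=29
Position 9: rel=0, running sum=29
CG = 29

29


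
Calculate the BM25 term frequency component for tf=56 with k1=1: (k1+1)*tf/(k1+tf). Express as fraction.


BM25 TF component = (k1+1)*tf / (k1+tf)
k1 = 1, tf = 56
Numerator = (1+1)*56 = 112
Denominator = 1 + 56 = 57
= 112/57 = 112/57

112/57


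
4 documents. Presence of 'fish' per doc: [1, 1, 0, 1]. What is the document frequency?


Checking each document for 'fish':
Doc 1: present
Doc 2: present
Doc 3: absent
Doc 4: present
df = sum of presences = 1 + 1 + 0 + 1 = 3

3


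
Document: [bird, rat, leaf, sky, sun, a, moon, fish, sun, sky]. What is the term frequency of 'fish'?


Document has 10 words
Scanning for 'fish':
Found at positions: [7]
Count = 1

1


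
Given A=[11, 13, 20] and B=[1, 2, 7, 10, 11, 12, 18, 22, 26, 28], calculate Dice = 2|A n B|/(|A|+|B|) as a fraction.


A intersect B = [11]
|A intersect B| = 1
|A| = 3, |B| = 10
Dice = 2*1 / (3+10)
= 2 / 13 = 2/13

2/13


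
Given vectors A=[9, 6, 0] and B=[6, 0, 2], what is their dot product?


Dot product = sum of element-wise products
A[0]*B[0] = 9*6 = 54
A[1]*B[1] = 6*0 = 0
A[2]*B[2] = 0*2 = 0
Sum = 54 + 0 + 0 = 54

54


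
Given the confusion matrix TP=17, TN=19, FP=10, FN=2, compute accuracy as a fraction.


Accuracy = (TP + TN) / (TP + TN + FP + FN)
TP + TN = 17 + 19 = 36
Total = 17 + 19 + 10 + 2 = 48
Accuracy = 36 / 48 = 3/4

3/4


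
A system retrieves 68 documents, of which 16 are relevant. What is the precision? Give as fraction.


Precision = relevant_retrieved / total_retrieved
= 16 / 68
= 16 / (16 + 52)
= 4/17

4/17


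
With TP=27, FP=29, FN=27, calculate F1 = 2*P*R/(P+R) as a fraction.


F1 = 2 * P * R / (P + R)
P = TP/(TP+FP) = 27/56 = 27/56
R = TP/(TP+FN) = 27/54 = 1/2
2 * P * R = 2 * 27/56 * 1/2 = 27/56
P + R = 27/56 + 1/2 = 55/56
F1 = 27/56 / 55/56 = 27/55

27/55


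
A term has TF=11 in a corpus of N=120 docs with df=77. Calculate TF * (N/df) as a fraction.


TF * (N/df)
= 11 * (120/77)
= 11 * 120/77
= 120/7

120/7


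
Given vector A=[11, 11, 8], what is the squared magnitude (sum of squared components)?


|A|^2 = sum of squared components
A[0]^2 = 11^2 = 121
A[1]^2 = 11^2 = 121
A[2]^2 = 8^2 = 64
Sum = 121 + 121 + 64 = 306

306


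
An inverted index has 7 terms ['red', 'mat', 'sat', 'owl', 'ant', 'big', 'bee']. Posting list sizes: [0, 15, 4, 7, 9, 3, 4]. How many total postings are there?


Summing posting list sizes:
'red': 0 postings
'mat': 15 postings
'sat': 4 postings
'owl': 7 postings
'ant': 9 postings
'big': 3 postings
'bee': 4 postings
Total = 0 + 15 + 4 + 7 + 9 + 3 + 4 = 42

42


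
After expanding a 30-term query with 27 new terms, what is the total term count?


Original terms: 30
Expansion terms: 27
Total = 30 + 27 = 57

57


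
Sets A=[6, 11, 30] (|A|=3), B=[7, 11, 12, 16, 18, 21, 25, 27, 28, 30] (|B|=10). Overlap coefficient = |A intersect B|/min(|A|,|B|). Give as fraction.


A intersect B = [11, 30]
|A intersect B| = 2
min(|A|, |B|) = min(3, 10) = 3
Overlap = 2 / 3 = 2/3

2/3


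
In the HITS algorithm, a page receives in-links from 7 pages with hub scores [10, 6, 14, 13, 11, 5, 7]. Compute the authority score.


Authority = sum of hub scores of in-linkers
In-link 1: hub score = 10
In-link 2: hub score = 6
In-link 3: hub score = 14
In-link 4: hub score = 13
In-link 5: hub score = 11
In-link 6: hub score = 5
In-link 7: hub score = 7
Authority = 10 + 6 + 14 + 13 + 11 + 5 + 7 = 66

66


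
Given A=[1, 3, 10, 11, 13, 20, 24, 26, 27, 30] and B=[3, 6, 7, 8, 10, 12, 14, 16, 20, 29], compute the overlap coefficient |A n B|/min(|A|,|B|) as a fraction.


A intersect B = [3, 10, 20]
|A intersect B| = 3
min(|A|, |B|) = min(10, 10) = 10
Overlap = 3 / 10 = 3/10

3/10


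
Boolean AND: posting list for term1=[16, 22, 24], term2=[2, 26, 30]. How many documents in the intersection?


Boolean AND: find intersection of posting lists
term1 docs: [16, 22, 24]
term2 docs: [2, 26, 30]
Intersection: []
|intersection| = 0

0


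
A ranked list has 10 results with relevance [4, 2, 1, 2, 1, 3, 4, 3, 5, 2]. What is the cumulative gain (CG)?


Cumulative Gain = sum of relevance scores
Position 1: rel=4, running sum=4
Position 2: rel=2, running sum=6
Position 3: rel=1, running sum=7
Position 4: rel=2, running sum=9
Position 5: rel=1, running sum=10
Position 6: rel=3, running sum=13
Position 7: rel=4, running sum=17
Position 8: rel=3, running sum=20
Position 9: rel=5, running sum=25
Position 10: rel=2, running sum=27
CG = 27

27


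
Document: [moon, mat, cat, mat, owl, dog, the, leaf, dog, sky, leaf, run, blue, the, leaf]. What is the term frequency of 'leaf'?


Document has 15 words
Scanning for 'leaf':
Found at positions: [7, 10, 14]
Count = 3

3


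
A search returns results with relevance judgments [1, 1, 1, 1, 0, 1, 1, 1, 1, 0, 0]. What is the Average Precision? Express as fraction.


Computing P@k for each relevant position:
Position 1: relevant, P@1 = 1/1 = 1
Position 2: relevant, P@2 = 2/2 = 1
Position 3: relevant, P@3 = 3/3 = 1
Position 4: relevant, P@4 = 4/4 = 1
Position 5: not relevant
Position 6: relevant, P@6 = 5/6 = 5/6
Position 7: relevant, P@7 = 6/7 = 6/7
Position 8: relevant, P@8 = 7/8 = 7/8
Position 9: relevant, P@9 = 8/9 = 8/9
Position 10: not relevant
Position 11: not relevant
Sum of P@k = 1 + 1 + 1 + 1 + 5/6 + 6/7 + 7/8 + 8/9 = 3757/504
AP = 3757/504 / 8 = 3757/4032

3757/4032


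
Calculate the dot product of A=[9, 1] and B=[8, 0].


Dot product = sum of element-wise products
A[0]*B[0] = 9*8 = 72
A[1]*B[1] = 1*0 = 0
Sum = 72 + 0 = 72

72


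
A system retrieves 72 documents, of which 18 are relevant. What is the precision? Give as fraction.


Precision = relevant_retrieved / total_retrieved
= 18 / 72
= 18 / (18 + 54)
= 1/4

1/4


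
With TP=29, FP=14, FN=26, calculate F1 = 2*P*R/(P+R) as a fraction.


F1 = 2 * P * R / (P + R)
P = TP/(TP+FP) = 29/43 = 29/43
R = TP/(TP+FN) = 29/55 = 29/55
2 * P * R = 2 * 29/43 * 29/55 = 1682/2365
P + R = 29/43 + 29/55 = 2842/2365
F1 = 1682/2365 / 2842/2365 = 29/49

29/49


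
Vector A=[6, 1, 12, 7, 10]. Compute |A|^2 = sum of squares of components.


|A|^2 = sum of squared components
A[0]^2 = 6^2 = 36
A[1]^2 = 1^2 = 1
A[2]^2 = 12^2 = 144
A[3]^2 = 7^2 = 49
A[4]^2 = 10^2 = 100
Sum = 36 + 1 + 144 + 49 + 100 = 330

330


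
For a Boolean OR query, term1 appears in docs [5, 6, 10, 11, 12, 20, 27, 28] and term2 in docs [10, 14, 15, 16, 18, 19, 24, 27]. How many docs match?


Boolean OR: find union of posting lists
term1 docs: [5, 6, 10, 11, 12, 20, 27, 28]
term2 docs: [10, 14, 15, 16, 18, 19, 24, 27]
Union: [5, 6, 10, 11, 12, 14, 15, 16, 18, 19, 20, 24, 27, 28]
|union| = 14

14


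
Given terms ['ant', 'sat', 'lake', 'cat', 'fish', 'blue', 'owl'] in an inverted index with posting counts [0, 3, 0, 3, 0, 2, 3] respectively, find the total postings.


Summing posting list sizes:
'ant': 0 postings
'sat': 3 postings
'lake': 0 postings
'cat': 3 postings
'fish': 0 postings
'blue': 2 postings
'owl': 3 postings
Total = 0 + 3 + 0 + 3 + 0 + 2 + 3 = 11

11


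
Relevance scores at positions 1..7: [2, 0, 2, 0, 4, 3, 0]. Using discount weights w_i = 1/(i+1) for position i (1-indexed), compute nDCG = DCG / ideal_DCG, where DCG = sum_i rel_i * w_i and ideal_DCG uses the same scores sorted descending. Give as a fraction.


Position discount weights w_i = 1/(i+1) for i=1..7:
Weights = [1/2, 1/3, 1/4, 1/5, 1/6, 1/7, 1/8]
Actual relevance: [2, 0, 2, 0, 4, 3, 0]
DCG = 2/2 + 0/3 + 2/4 + 0/5 + 4/6 + 3/7 + 0/8 = 109/42
Ideal relevance (sorted desc): [4, 3, 2, 2, 0, 0, 0]
Ideal DCG = 4/2 + 3/3 + 2/4 + 2/5 + 0/6 + 0/7 + 0/8 = 39/10
nDCG = DCG / ideal_DCG = 109/42 / 39/10 = 545/819

545/819


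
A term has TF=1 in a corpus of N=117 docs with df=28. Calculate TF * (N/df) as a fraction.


TF * (N/df)
= 1 * (117/28)
= 1 * 117/28
= 117/28

117/28


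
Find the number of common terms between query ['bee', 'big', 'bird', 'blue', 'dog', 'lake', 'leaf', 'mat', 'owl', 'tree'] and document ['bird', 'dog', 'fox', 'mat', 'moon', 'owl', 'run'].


Query terms: ['bee', 'big', 'bird', 'blue', 'dog', 'lake', 'leaf', 'mat', 'owl', 'tree']
Document terms: ['bird', 'dog', 'fox', 'mat', 'moon', 'owl', 'run']
Common terms: ['bird', 'dog', 'mat', 'owl']
Overlap count = 4

4


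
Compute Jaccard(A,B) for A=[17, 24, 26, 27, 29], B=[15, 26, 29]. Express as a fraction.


A intersect B = [26, 29]
|A intersect B| = 2
A union B = [15, 17, 24, 26, 27, 29]
|A union B| = 6
Jaccard = 2/6 = 1/3

1/3


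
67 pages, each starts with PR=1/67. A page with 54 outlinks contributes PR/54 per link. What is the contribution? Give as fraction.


Initial PR = 1/67 = 1/67
Outlinks = 54
Contribution per link = PR / outlinks
= 1/67 / 54
= 1/3618

1/3618


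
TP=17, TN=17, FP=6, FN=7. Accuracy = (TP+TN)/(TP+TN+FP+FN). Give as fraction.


Accuracy = (TP + TN) / (TP + TN + FP + FN)
TP + TN = 17 + 17 = 34
Total = 17 + 17 + 6 + 7 = 47
Accuracy = 34 / 47 = 34/47

34/47


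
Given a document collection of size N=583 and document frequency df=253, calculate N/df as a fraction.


IDF ratio = N / df
= 583 / 253
= 53/23

53/23


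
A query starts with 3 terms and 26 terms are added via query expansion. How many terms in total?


Original terms: 3
Expansion terms: 26
Total = 3 + 26 = 29

29


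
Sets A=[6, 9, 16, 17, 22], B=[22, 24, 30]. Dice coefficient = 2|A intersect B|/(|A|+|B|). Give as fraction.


A intersect B = [22]
|A intersect B| = 1
|A| = 5, |B| = 3
Dice = 2*1 / (5+3)
= 2 / 8 = 1/4

1/4


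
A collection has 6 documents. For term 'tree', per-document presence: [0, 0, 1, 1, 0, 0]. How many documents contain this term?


Checking each document for 'tree':
Doc 1: absent
Doc 2: absent
Doc 3: present
Doc 4: present
Doc 5: absent
Doc 6: absent
df = sum of presences = 0 + 0 + 1 + 1 + 0 + 0 = 2

2


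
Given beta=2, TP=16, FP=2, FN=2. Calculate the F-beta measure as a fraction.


P = TP/(TP+FP) = 16/18 = 8/9
R = TP/(TP+FN) = 16/18 = 8/9
beta^2 = 2^2 = 4
(1 + beta^2) = 5
Numerator = (1+beta^2)*P*R = 320/81
Denominator = beta^2*P + R = 32/9 + 8/9 = 40/9
F_beta = 8/9

8/9


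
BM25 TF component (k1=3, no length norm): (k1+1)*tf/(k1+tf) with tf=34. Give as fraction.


BM25 TF component = (k1+1)*tf / (k1+tf)
k1 = 3, tf = 34
Numerator = (3+1)*34 = 136
Denominator = 3 + 34 = 37
= 136/37 = 136/37

136/37


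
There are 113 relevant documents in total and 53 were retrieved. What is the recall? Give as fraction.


Recall = retrieved_relevant / total_relevant
= 53 / 113
= 53 / (53 + 60)
= 53/113

53/113


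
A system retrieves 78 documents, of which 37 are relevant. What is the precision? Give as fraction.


Precision = relevant_retrieved / total_retrieved
= 37 / 78
= 37 / (37 + 41)
= 37/78

37/78


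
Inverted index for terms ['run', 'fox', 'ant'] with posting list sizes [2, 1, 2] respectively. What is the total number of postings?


Summing posting list sizes:
'run': 2 postings
'fox': 1 postings
'ant': 2 postings
Total = 2 + 1 + 2 = 5

5


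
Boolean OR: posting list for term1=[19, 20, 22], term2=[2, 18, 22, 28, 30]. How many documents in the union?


Boolean OR: find union of posting lists
term1 docs: [19, 20, 22]
term2 docs: [2, 18, 22, 28, 30]
Union: [2, 18, 19, 20, 22, 28, 30]
|union| = 7

7


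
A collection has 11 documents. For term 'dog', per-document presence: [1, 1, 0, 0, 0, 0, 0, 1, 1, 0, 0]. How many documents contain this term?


Checking each document for 'dog':
Doc 1: present
Doc 2: present
Doc 3: absent
Doc 4: absent
Doc 5: absent
Doc 6: absent
Doc 7: absent
Doc 8: present
Doc 9: present
Doc 10: absent
Doc 11: absent
df = sum of presences = 1 + 1 + 0 + 0 + 0 + 0 + 0 + 1 + 1 + 0 + 0 = 4

4


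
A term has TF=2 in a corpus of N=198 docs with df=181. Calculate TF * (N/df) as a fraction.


TF * (N/df)
= 2 * (198/181)
= 2 * 198/181
= 396/181

396/181


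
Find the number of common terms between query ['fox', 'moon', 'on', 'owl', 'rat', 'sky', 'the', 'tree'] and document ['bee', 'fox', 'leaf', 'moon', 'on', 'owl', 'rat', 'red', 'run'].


Query terms: ['fox', 'moon', 'on', 'owl', 'rat', 'sky', 'the', 'tree']
Document terms: ['bee', 'fox', 'leaf', 'moon', 'on', 'owl', 'rat', 'red', 'run']
Common terms: ['fox', 'moon', 'on', 'owl', 'rat']
Overlap count = 5

5


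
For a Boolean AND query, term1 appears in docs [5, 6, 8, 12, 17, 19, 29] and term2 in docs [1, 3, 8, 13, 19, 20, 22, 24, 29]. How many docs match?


Boolean AND: find intersection of posting lists
term1 docs: [5, 6, 8, 12, 17, 19, 29]
term2 docs: [1, 3, 8, 13, 19, 20, 22, 24, 29]
Intersection: [8, 19, 29]
|intersection| = 3

3


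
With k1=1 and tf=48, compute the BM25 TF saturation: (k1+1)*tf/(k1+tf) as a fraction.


BM25 TF component = (k1+1)*tf / (k1+tf)
k1 = 1, tf = 48
Numerator = (1+1)*48 = 96
Denominator = 1 + 48 = 49
= 96/49 = 96/49

96/49


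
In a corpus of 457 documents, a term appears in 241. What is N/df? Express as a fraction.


IDF ratio = N / df
= 457 / 241
= 457/241

457/241


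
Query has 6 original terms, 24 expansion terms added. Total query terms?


Original terms: 6
Expansion terms: 24
Total = 6 + 24 = 30

30


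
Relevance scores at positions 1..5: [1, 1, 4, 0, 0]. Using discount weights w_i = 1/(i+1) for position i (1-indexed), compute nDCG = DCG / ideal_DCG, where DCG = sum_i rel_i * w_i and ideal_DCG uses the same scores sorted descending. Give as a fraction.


Position discount weights w_i = 1/(i+1) for i=1..5:
Weights = [1/2, 1/3, 1/4, 1/5, 1/6]
Actual relevance: [1, 1, 4, 0, 0]
DCG = 1/2 + 1/3 + 4/4 + 0/5 + 0/6 = 11/6
Ideal relevance (sorted desc): [4, 1, 1, 0, 0]
Ideal DCG = 4/2 + 1/3 + 1/4 + 0/5 + 0/6 = 31/12
nDCG = DCG / ideal_DCG = 11/6 / 31/12 = 22/31

22/31


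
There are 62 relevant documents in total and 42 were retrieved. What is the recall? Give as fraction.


Recall = retrieved_relevant / total_relevant
= 42 / 62
= 42 / (42 + 20)
= 21/31

21/31


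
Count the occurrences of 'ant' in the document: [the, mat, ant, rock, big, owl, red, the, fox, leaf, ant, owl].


Document has 12 words
Scanning for 'ant':
Found at positions: [2, 10]
Count = 2

2


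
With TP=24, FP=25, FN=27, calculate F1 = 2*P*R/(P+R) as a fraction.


F1 = 2 * P * R / (P + R)
P = TP/(TP+FP) = 24/49 = 24/49
R = TP/(TP+FN) = 24/51 = 8/17
2 * P * R = 2 * 24/49 * 8/17 = 384/833
P + R = 24/49 + 8/17 = 800/833
F1 = 384/833 / 800/833 = 12/25

12/25


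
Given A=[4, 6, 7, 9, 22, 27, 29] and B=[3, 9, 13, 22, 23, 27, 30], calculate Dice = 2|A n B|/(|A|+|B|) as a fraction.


A intersect B = [9, 22, 27]
|A intersect B| = 3
|A| = 7, |B| = 7
Dice = 2*3 / (7+7)
= 6 / 14 = 3/7

3/7


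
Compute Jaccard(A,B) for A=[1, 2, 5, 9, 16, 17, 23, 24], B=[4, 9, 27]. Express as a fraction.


A intersect B = [9]
|A intersect B| = 1
A union B = [1, 2, 4, 5, 9, 16, 17, 23, 24, 27]
|A union B| = 10
Jaccard = 1/10 = 1/10

1/10


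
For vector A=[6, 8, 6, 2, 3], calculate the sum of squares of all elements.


|A|^2 = sum of squared components
A[0]^2 = 6^2 = 36
A[1]^2 = 8^2 = 64
A[2]^2 = 6^2 = 36
A[3]^2 = 2^2 = 4
A[4]^2 = 3^2 = 9
Sum = 36 + 64 + 36 + 4 + 9 = 149

149


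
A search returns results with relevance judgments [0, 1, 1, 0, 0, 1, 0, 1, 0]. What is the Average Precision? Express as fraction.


Computing P@k for each relevant position:
Position 1: not relevant
Position 2: relevant, P@2 = 1/2 = 1/2
Position 3: relevant, P@3 = 2/3 = 2/3
Position 4: not relevant
Position 5: not relevant
Position 6: relevant, P@6 = 3/6 = 1/2
Position 7: not relevant
Position 8: relevant, P@8 = 4/8 = 1/2
Position 9: not relevant
Sum of P@k = 1/2 + 2/3 + 1/2 + 1/2 = 13/6
AP = 13/6 / 4 = 13/24

13/24


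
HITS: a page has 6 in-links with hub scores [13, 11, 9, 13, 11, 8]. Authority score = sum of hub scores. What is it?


Authority = sum of hub scores of in-linkers
In-link 1: hub score = 13
In-link 2: hub score = 11
In-link 3: hub score = 9
In-link 4: hub score = 13
In-link 5: hub score = 11
In-link 6: hub score = 8
Authority = 13 + 11 + 9 + 13 + 11 + 8 = 65

65


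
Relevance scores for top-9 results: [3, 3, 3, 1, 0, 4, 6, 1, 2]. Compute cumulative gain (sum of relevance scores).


Cumulative Gain = sum of relevance scores
Position 1: rel=3, running sum=3
Position 2: rel=3, running sum=6
Position 3: rel=3, running sum=9
Position 4: rel=1, running sum=10
Position 5: rel=0, running sum=10
Position 6: rel=4, running sum=14
Position 7: rel=6, running sum=20
Position 8: rel=1, running sum=21
Position 9: rel=2, running sum=23
CG = 23

23


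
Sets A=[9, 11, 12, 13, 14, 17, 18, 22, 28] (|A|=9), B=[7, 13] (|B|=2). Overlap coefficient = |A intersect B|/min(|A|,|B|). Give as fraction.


A intersect B = [13]
|A intersect B| = 1
min(|A|, |B|) = min(9, 2) = 2
Overlap = 1 / 2 = 1/2

1/2


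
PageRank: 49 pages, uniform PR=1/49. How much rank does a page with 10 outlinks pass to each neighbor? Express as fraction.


Initial PR = 1/49 = 1/49
Outlinks = 10
Contribution per link = PR / outlinks
= 1/49 / 10
= 1/490

1/490


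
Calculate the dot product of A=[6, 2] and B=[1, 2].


Dot product = sum of element-wise products
A[0]*B[0] = 6*1 = 6
A[1]*B[1] = 2*2 = 4
Sum = 6 + 4 = 10

10


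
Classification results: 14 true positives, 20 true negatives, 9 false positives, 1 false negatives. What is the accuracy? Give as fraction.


Accuracy = (TP + TN) / (TP + TN + FP + FN)
TP + TN = 14 + 20 = 34
Total = 14 + 20 + 9 + 1 = 44
Accuracy = 34 / 44 = 17/22

17/22


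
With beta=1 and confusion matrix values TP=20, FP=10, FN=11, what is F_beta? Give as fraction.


P = TP/(TP+FP) = 20/30 = 2/3
R = TP/(TP+FN) = 20/31 = 20/31
beta^2 = 1^2 = 1
(1 + beta^2) = 2
Numerator = (1+beta^2)*P*R = 80/93
Denominator = beta^2*P + R = 2/3 + 20/31 = 122/93
F_beta = 40/61

40/61


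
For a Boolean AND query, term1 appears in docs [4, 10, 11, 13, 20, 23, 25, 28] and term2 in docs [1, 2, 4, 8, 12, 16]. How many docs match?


Boolean AND: find intersection of posting lists
term1 docs: [4, 10, 11, 13, 20, 23, 25, 28]
term2 docs: [1, 2, 4, 8, 12, 16]
Intersection: [4]
|intersection| = 1

1


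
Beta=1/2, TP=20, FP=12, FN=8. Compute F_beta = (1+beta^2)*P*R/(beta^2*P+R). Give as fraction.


P = TP/(TP+FP) = 20/32 = 5/8
R = TP/(TP+FN) = 20/28 = 5/7
beta^2 = 1/2^2 = 1/4
(1 + beta^2) = 5/4
Numerator = (1+beta^2)*P*R = 125/224
Denominator = beta^2*P + R = 5/32 + 5/7 = 195/224
F_beta = 25/39

25/39


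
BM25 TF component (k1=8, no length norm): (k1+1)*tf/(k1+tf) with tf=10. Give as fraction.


BM25 TF component = (k1+1)*tf / (k1+tf)
k1 = 8, tf = 10
Numerator = (8+1)*10 = 90
Denominator = 8 + 10 = 18
= 90/18 = 5

5


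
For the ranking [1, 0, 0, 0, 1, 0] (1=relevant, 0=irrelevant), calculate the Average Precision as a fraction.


Computing P@k for each relevant position:
Position 1: relevant, P@1 = 1/1 = 1
Position 2: not relevant
Position 3: not relevant
Position 4: not relevant
Position 5: relevant, P@5 = 2/5 = 2/5
Position 6: not relevant
Sum of P@k = 1 + 2/5 = 7/5
AP = 7/5 / 2 = 7/10

7/10


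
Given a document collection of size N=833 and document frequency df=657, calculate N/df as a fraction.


IDF ratio = N / df
= 833 / 657
= 833/657

833/657


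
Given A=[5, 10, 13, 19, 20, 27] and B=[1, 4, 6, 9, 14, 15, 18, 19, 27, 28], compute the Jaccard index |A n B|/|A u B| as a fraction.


A intersect B = [19, 27]
|A intersect B| = 2
A union B = [1, 4, 5, 6, 9, 10, 13, 14, 15, 18, 19, 20, 27, 28]
|A union B| = 14
Jaccard = 2/14 = 1/7

1/7


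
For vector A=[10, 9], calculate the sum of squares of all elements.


|A|^2 = sum of squared components
A[0]^2 = 10^2 = 100
A[1]^2 = 9^2 = 81
Sum = 100 + 81 = 181

181


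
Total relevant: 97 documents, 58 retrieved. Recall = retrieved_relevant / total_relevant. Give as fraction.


Recall = retrieved_relevant / total_relevant
= 58 / 97
= 58 / (58 + 39)
= 58/97

58/97


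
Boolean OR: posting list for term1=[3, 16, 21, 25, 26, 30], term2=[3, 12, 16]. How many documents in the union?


Boolean OR: find union of posting lists
term1 docs: [3, 16, 21, 25, 26, 30]
term2 docs: [3, 12, 16]
Union: [3, 12, 16, 21, 25, 26, 30]
|union| = 7

7


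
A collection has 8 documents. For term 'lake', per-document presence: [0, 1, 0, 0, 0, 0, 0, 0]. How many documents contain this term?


Checking each document for 'lake':
Doc 1: absent
Doc 2: present
Doc 3: absent
Doc 4: absent
Doc 5: absent
Doc 6: absent
Doc 7: absent
Doc 8: absent
df = sum of presences = 0 + 1 + 0 + 0 + 0 + 0 + 0 + 0 = 1

1


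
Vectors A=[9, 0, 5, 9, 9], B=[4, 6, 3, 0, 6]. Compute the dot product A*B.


Dot product = sum of element-wise products
A[0]*B[0] = 9*4 = 36
A[1]*B[1] = 0*6 = 0
A[2]*B[2] = 5*3 = 15
A[3]*B[3] = 9*0 = 0
A[4]*B[4] = 9*6 = 54
Sum = 36 + 0 + 15 + 0 + 54 = 105

105


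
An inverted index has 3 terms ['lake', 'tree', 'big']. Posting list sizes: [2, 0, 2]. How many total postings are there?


Summing posting list sizes:
'lake': 2 postings
'tree': 0 postings
'big': 2 postings
Total = 2 + 0 + 2 = 4

4


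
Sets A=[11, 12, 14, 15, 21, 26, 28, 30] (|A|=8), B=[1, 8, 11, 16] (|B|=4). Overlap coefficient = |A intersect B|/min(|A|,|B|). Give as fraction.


A intersect B = [11]
|A intersect B| = 1
min(|A|, |B|) = min(8, 4) = 4
Overlap = 1 / 4 = 1/4

1/4


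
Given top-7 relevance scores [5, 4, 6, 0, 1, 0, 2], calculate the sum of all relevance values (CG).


Cumulative Gain = sum of relevance scores
Position 1: rel=5, running sum=5
Position 2: rel=4, running sum=9
Position 3: rel=6, running sum=15
Position 4: rel=0, running sum=15
Position 5: rel=1, running sum=16
Position 6: rel=0, running sum=16
Position 7: rel=2, running sum=18
CG = 18

18


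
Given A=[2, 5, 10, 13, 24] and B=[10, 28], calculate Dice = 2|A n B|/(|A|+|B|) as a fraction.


A intersect B = [10]
|A intersect B| = 1
|A| = 5, |B| = 2
Dice = 2*1 / (5+2)
= 2 / 7 = 2/7

2/7


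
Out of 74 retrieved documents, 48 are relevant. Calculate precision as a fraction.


Precision = relevant_retrieved / total_retrieved
= 48 / 74
= 48 / (48 + 26)
= 24/37

24/37


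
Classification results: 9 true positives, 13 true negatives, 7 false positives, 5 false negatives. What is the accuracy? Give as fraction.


Accuracy = (TP + TN) / (TP + TN + FP + FN)
TP + TN = 9 + 13 = 22
Total = 9 + 13 + 7 + 5 = 34
Accuracy = 22 / 34 = 11/17

11/17


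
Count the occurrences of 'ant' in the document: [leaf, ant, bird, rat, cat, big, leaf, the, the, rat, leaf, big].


Document has 12 words
Scanning for 'ant':
Found at positions: [1]
Count = 1

1


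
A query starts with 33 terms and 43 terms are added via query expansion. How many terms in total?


Original terms: 33
Expansion terms: 43
Total = 33 + 43 = 76

76


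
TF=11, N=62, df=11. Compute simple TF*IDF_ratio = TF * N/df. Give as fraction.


TF * (N/df)
= 11 * (62/11)
= 11 * 62/11
= 62

62


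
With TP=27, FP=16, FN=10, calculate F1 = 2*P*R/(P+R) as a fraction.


F1 = 2 * P * R / (P + R)
P = TP/(TP+FP) = 27/43 = 27/43
R = TP/(TP+FN) = 27/37 = 27/37
2 * P * R = 2 * 27/43 * 27/37 = 1458/1591
P + R = 27/43 + 27/37 = 2160/1591
F1 = 1458/1591 / 2160/1591 = 27/40

27/40


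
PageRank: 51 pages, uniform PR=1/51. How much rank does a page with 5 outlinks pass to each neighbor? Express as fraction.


Initial PR = 1/51 = 1/51
Outlinks = 5
Contribution per link = PR / outlinks
= 1/51 / 5
= 1/255

1/255


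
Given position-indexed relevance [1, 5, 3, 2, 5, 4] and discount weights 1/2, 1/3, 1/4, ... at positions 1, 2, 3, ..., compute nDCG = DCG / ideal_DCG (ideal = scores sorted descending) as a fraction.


Position discount weights w_i = 1/(i+1) for i=1..6:
Weights = [1/2, 1/3, 1/4, 1/5, 1/6, 1/7]
Actual relevance: [1, 5, 3, 2, 5, 4]
DCG = 1/2 + 5/3 + 3/4 + 2/5 + 5/6 + 4/7 = 661/140
Ideal relevance (sorted desc): [5, 5, 4, 3, 2, 1]
Ideal DCG = 5/2 + 5/3 + 4/4 + 3/5 + 2/6 + 1/7 = 437/70
nDCG = DCG / ideal_DCG = 661/140 / 437/70 = 661/874

661/874


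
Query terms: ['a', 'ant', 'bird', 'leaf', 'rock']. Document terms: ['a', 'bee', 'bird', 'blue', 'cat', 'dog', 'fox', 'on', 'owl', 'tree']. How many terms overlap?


Query terms: ['a', 'ant', 'bird', 'leaf', 'rock']
Document terms: ['a', 'bee', 'bird', 'blue', 'cat', 'dog', 'fox', 'on', 'owl', 'tree']
Common terms: ['a', 'bird']
Overlap count = 2

2


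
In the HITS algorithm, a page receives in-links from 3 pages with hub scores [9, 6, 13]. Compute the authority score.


Authority = sum of hub scores of in-linkers
In-link 1: hub score = 9
In-link 2: hub score = 6
In-link 3: hub score = 13
Authority = 9 + 6 + 13 = 28

28


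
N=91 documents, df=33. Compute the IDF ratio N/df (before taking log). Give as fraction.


IDF ratio = N / df
= 91 / 33
= 91/33

91/33


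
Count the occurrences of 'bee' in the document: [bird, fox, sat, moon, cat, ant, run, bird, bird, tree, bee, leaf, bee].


Document has 13 words
Scanning for 'bee':
Found at positions: [10, 12]
Count = 2

2


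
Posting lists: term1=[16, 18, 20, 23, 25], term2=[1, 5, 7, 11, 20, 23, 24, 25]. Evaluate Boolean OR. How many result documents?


Boolean OR: find union of posting lists
term1 docs: [16, 18, 20, 23, 25]
term2 docs: [1, 5, 7, 11, 20, 23, 24, 25]
Union: [1, 5, 7, 11, 16, 18, 20, 23, 24, 25]
|union| = 10

10


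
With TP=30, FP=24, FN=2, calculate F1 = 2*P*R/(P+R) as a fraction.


F1 = 2 * P * R / (P + R)
P = TP/(TP+FP) = 30/54 = 5/9
R = TP/(TP+FN) = 30/32 = 15/16
2 * P * R = 2 * 5/9 * 15/16 = 25/24
P + R = 5/9 + 15/16 = 215/144
F1 = 25/24 / 215/144 = 30/43

30/43


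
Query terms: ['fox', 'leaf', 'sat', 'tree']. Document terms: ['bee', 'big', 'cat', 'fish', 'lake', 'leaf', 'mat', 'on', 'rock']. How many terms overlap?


Query terms: ['fox', 'leaf', 'sat', 'tree']
Document terms: ['bee', 'big', 'cat', 'fish', 'lake', 'leaf', 'mat', 'on', 'rock']
Common terms: ['leaf']
Overlap count = 1

1


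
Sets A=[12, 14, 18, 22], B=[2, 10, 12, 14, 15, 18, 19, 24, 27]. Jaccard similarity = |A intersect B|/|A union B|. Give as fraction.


A intersect B = [12, 14, 18]
|A intersect B| = 3
A union B = [2, 10, 12, 14, 15, 18, 19, 22, 24, 27]
|A union B| = 10
Jaccard = 3/10 = 3/10

3/10


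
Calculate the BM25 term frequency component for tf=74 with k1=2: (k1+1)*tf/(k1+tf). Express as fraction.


BM25 TF component = (k1+1)*tf / (k1+tf)
k1 = 2, tf = 74
Numerator = (2+1)*74 = 222
Denominator = 2 + 74 = 76
= 222/76 = 111/38

111/38


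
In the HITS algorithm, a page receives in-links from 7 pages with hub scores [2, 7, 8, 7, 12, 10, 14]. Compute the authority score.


Authority = sum of hub scores of in-linkers
In-link 1: hub score = 2
In-link 2: hub score = 7
In-link 3: hub score = 8
In-link 4: hub score = 7
In-link 5: hub score = 12
In-link 6: hub score = 10
In-link 7: hub score = 14
Authority = 2 + 7 + 8 + 7 + 12 + 10 + 14 = 60

60


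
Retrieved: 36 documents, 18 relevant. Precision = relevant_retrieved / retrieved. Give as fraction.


Precision = relevant_retrieved / total_retrieved
= 18 / 36
= 18 / (18 + 18)
= 1/2

1/2


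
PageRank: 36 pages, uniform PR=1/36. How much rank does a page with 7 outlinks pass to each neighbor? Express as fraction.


Initial PR = 1/36 = 1/36
Outlinks = 7
Contribution per link = PR / outlinks
= 1/36 / 7
= 1/252

1/252


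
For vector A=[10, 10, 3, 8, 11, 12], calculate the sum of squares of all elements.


|A|^2 = sum of squared components
A[0]^2 = 10^2 = 100
A[1]^2 = 10^2 = 100
A[2]^2 = 3^2 = 9
A[3]^2 = 8^2 = 64
A[4]^2 = 11^2 = 121
A[5]^2 = 12^2 = 144
Sum = 100 + 100 + 9 + 64 + 121 + 144 = 538

538


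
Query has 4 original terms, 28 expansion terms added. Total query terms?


Original terms: 4
Expansion terms: 28
Total = 4 + 28 = 32

32


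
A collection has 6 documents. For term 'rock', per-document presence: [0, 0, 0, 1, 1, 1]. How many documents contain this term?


Checking each document for 'rock':
Doc 1: absent
Doc 2: absent
Doc 3: absent
Doc 4: present
Doc 5: present
Doc 6: present
df = sum of presences = 0 + 0 + 0 + 1 + 1 + 1 = 3

3


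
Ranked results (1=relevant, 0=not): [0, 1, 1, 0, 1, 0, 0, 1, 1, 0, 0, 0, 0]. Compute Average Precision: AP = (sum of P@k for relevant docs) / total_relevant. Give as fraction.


Computing P@k for each relevant position:
Position 1: not relevant
Position 2: relevant, P@2 = 1/2 = 1/2
Position 3: relevant, P@3 = 2/3 = 2/3
Position 4: not relevant
Position 5: relevant, P@5 = 3/5 = 3/5
Position 6: not relevant
Position 7: not relevant
Position 8: relevant, P@8 = 4/8 = 1/2
Position 9: relevant, P@9 = 5/9 = 5/9
Position 10: not relevant
Position 11: not relevant
Position 12: not relevant
Position 13: not relevant
Sum of P@k = 1/2 + 2/3 + 3/5 + 1/2 + 5/9 = 127/45
AP = 127/45 / 5 = 127/225

127/225
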